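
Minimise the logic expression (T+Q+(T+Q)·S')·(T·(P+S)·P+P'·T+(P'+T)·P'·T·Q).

T

(T+Q+(T+Q)·S')·(T·(P+S)·P+P'·T+(P'+T)·P'·T·Q)
= (T+Q+(T+Q)·S')·(T·(P+S)·P+P'·T+P'·T·Q)   — absorption
= (T+Q+(T+Q)·S')·(T·P+P'·T+P'·T·Q)   — absorption
= (T+Q)·(T·P+P'·T+P'·T·Q)   — absorption
= (T+Q)·(T·P+P'·T)   — absorption
= (T+Q)·T   — distribution
= T   — absorption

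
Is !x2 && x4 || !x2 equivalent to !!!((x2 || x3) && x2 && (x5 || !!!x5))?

Yes

E1: !x2 && x4 || !x2
    = !x2   — absorption
E2: !!!((x2 || x3) && x2 && (x5 || !!!x5))
    = !!!((x2 || x3) && x2 && (x5 || !x5))   — double negation
    = !!!((x2 || x3) && x2)   — complement / identity
    = !((x2 || x3) && x2)   — double negation
    = !x2   — absorption
Both reduce to !x2, so they are equivalent.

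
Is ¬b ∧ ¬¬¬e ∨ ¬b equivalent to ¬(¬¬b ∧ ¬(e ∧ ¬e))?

Yes

E1: ¬b ∧ ¬¬¬e ∨ ¬b
    = ¬b ∧ ¬e ∨ ¬b   — double negation
    = ¬b   — absorption
E2: ¬(¬¬b ∧ ¬(e ∧ ¬e))
    = ¬b ∨ e ∧ ¬e   — De Morgan
    = ¬b   — complement / identity
Both reduce to ¬b, so they are equivalent.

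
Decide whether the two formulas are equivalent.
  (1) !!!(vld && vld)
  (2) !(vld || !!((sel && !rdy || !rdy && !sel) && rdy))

Yes

E1: !!!(vld && vld)
    = !!!vld
    = !vld
E2: !(vld || !!((sel && !rdy || !rdy && !sel) && rdy))
    = !(vld || (sel && !rdy || !rdy && !sel) && rdy)
    = !(vld || !rdy && rdy)
    = !vld
Both reduce to !vld, so they are equivalent.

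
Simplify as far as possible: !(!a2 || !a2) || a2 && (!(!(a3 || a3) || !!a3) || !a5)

a2

!(!a2 || !a2) || a2 && (!(!(a3 || a3) || !!a3) || !a5)
= !(!a2 || !a2) || a2 && ((a3 || a3) && !a3 || !a5)   [De Morgan]
= a2 && a2 || a2 && ((a3 || a3) && !a3 || !a5)   [De Morgan]
= a2 && a2 || a2 && (a3 && !a3 || !a5)   [idempotence]
= a2 && (a2 || a3 && !a3 || !a5)   [distribution]
= a2 && (a2 || !a5)   [complement / identity]
= a2   [absorption]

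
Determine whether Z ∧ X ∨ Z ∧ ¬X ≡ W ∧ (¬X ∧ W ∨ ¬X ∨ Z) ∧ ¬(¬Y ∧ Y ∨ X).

E1: Z ∧ X ∨ Z ∧ ¬X
    = Z   [distribution]
E2: W ∧ (¬X ∧ W ∨ ¬X ∨ Z) ∧ ¬(¬Y ∧ Y ∨ X)
    = W ∧ (¬X ∧ W ∨ ¬X ∨ Z) ∧ ¬X   [complement / identity]
    = W ∧ (¬X ∨ Z) ∧ ¬X   [absorption]
    = W ∧ ¬X   [absorption]
These differ: at W=1, X=1, Y=0, Z=1, E1 = 1 but E2 = 0.

No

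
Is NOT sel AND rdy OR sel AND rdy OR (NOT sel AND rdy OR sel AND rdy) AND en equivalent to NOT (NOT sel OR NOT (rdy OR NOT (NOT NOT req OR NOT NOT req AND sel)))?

No

E1: NOT sel AND rdy OR sel AND rdy OR (NOT sel AND rdy OR sel AND rdy) AND en
    = NOT sel AND rdy OR sel AND rdy   [absorption]
    = rdy   [distribution]
E2: NOT (NOT sel OR NOT (rdy OR NOT (NOT NOT req OR NOT NOT req AND sel)))
    = sel AND (rdy OR NOT (NOT NOT req OR NOT NOT req AND sel))   [De Morgan]
    = sel AND (rdy OR NOT NOT NOT req)   [absorption]
    = sel AND (rdy OR NOT req)   [double negation]
These differ: at en=1, rdy=1, req=0, sel=0, E1 = 1 but E2 = 0.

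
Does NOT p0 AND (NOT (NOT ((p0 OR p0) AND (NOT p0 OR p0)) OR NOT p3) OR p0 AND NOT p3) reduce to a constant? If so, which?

NOT p0 AND (NOT (NOT ((p0 OR p0) AND (NOT p0 OR p0)) OR NOT p3) OR p0 AND NOT p3)
= NOT p0 AND ((p0 OR p0) AND (NOT p0 OR p0) AND p3 OR p0 AND NOT p3)
= NOT p0 AND ((p0 OR p0) AND p3 OR p0 AND NOT p3)
= NOT p0 AND (p0 AND p3 OR p0 AND NOT p3)
= NOT p0 AND p0
= FALSE

yes, False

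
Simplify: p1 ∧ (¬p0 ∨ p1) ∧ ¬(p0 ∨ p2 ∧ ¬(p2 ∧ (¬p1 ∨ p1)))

p1 ∧ ¬p0

p1 ∧ (¬p0 ∨ p1) ∧ ¬(p0 ∨ p2 ∧ ¬(p2 ∧ (¬p1 ∨ p1)))
= p1 ∧ (¬p0 ∨ p1) ∧ ¬(p0 ∨ p2 ∧ ¬p2)   — complement / identity
= p1 ∧ (¬p0 ∨ p1) ∧ ¬p0   — complement / identity
= p1 ∧ ¬p0   — absorption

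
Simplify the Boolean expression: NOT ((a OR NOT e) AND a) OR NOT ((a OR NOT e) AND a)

NOT ((a OR NOT e) AND a) OR NOT ((a OR NOT e) AND a)
= NOT ((a OR NOT e) AND a)   — idempotence
= NOT a   — absorption

NOT a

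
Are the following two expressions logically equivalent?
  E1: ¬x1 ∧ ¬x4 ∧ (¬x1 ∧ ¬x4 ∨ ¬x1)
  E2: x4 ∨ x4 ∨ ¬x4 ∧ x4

No

E1: ¬x1 ∧ ¬x4 ∧ (¬x1 ∧ ¬x4 ∨ ¬x1)
    = ¬x1 ∧ ¬x4   (absorption)
E2: x4 ∨ x4 ∨ ¬x4 ∧ x4
    = x4 ∨ x4   (complement / identity)
    = x4   (idempotence)
These differ: at x1=0, x4=1, E1 = 0 but E2 = 1.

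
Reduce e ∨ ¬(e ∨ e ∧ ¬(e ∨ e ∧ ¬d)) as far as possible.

True

e ∨ ¬(e ∨ e ∧ ¬(e ∨ e ∧ ¬d))
= e ∨ ¬(e ∨ e ∧ ¬e)   (absorption)
= e ∨ ¬e   (complement / identity)
= True   (complement)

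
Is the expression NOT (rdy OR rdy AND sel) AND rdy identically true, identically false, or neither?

identically false

NOT (rdy OR rdy AND sel) AND rdy
= NOT rdy AND rdy   — absorption
= FALSE   — complement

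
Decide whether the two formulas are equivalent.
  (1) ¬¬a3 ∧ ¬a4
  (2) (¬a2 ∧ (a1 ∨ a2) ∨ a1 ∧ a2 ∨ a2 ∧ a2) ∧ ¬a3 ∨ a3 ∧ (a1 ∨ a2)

No

E1: ¬¬a3 ∧ ¬a4
    = a3 ∧ ¬a4   — double negation
E2: (¬a2 ∧ (a1 ∨ a2) ∨ a1 ∧ a2 ∨ a2 ∧ a2) ∧ ¬a3 ∨ a3 ∧ (a1 ∨ a2)
    = (¬a2 ∧ (a1 ∨ a2) ∨ (a1 ∨ a2) ∧ a2) ∧ ¬a3 ∨ a3 ∧ (a1 ∨ a2)   — distribution
    = (a1 ∨ a2) ∧ ¬a3 ∨ a3 ∧ (a1 ∨ a2)   — distribution
    = a1 ∨ a2   — distribution
These differ: at a1=1, a2=1, a3=1, a4=1, E1 = 0 but E2 = 1.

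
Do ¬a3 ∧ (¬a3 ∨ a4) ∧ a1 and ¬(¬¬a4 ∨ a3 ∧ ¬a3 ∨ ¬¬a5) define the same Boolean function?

E1: ¬a3 ∧ (¬a3 ∨ a4) ∧ a1
    = ¬a3 ∧ a1   (absorption)
E2: ¬(¬¬a4 ∨ a3 ∧ ¬a3 ∨ ¬¬a5)
    = ¬(¬¬a4 ∨ ¬¬a5)   (complement / identity)
    = ¬a4 ∧ ¬a5   (De Morgan)
These differ: at a1=1, a3=0, a4=1, a5=1, E1 = 1 but E2 = 0.

No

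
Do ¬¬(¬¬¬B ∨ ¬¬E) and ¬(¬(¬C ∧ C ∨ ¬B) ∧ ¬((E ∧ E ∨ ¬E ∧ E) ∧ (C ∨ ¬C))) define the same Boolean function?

E1: ¬¬(¬¬¬B ∨ ¬¬E)
    = ¬(¬¬B ∧ ¬E)
    = ¬B ∨ E
E2: ¬(¬(¬C ∧ C ∨ ¬B) ∧ ¬((E ∧ E ∨ ¬E ∧ E) ∧ (C ∨ ¬C)))
    = ¬(¬(¬C ∧ C ∨ ¬B) ∧ ¬(E ∧ E ∨ ¬E ∧ E))
    = ¬(¬(¬C ∧ C ∨ ¬B) ∧ ¬E)
    = ¬C ∧ C ∨ ¬B ∨ E
    = ¬B ∨ E
Both reduce to ¬B ∨ E, so they are equivalent.

Yes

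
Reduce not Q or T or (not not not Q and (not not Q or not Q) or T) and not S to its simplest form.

not Q or T

not Q or T or (not not not Q and (not not Q or not Q) or T) and not S
= not Q or T or (not not not Q and (Q or not Q) or T) and not S   [double negation]
= not Q or T or (not not not Q or T) and not S   [complement / identity]
= not Q or T or (not Q or T) and not S   [double negation]
= not Q or T   [absorption]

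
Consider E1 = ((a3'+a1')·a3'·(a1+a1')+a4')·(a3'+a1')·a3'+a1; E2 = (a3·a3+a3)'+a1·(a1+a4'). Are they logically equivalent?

E1: ((a3'+a1')·a3'·(a1+a1')+a4')·(a3'+a1')·a3'+a1
    = ((a3'+a1')·a3'+a4')·(a3'+a1')·a3'+a1   — complement / identity
    = (a3'+a1')·a3'+a1   — absorption
    = a3'+a1   — absorption
E2: (a3·a3+a3)'+a1·(a1+a4')
    = (a3·a3+a3)'+a1   — absorption
    = (a3+a3)'+a1   — idempotence
    = a3'+a1   — idempotence
Both reduce to a3'+a1, so they are equivalent.

Yes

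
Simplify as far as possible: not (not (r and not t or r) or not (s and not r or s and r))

r and s

not (not (r and not t or r) or not (s and not r or s and r))
= not (not r or not (s and not r or s and r))
= not (not r or not s)
= r and s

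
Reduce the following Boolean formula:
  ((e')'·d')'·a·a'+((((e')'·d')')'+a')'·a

((e')'·d')'·a·a'+((((e')'·d')')'+a')'·a
= ((e')'·d')'·a·a'+((e')'·d')'·a·a   [De Morgan]
= ((e')'·d')'·a   [distribution]
= (e'+d)·a   [De Morgan]

(e'+d)·a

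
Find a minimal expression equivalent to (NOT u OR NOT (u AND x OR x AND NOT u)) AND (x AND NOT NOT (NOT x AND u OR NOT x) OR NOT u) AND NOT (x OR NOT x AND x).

NOT u AND NOT x

(NOT u OR NOT (u AND x OR x AND NOT u)) AND (x AND NOT NOT (NOT x AND u OR NOT x) OR NOT u) AND NOT (x OR NOT x AND x)
= (NOT u OR NOT (u AND x OR x AND NOT u)) AND (x AND NOT NOT (NOT x AND u OR NOT x) OR NOT u) AND NOT x   — complement / identity
= (NOT u OR NOT x) AND (x AND NOT NOT (NOT x AND u OR NOT x) OR NOT u) AND NOT x   — distribution
= (NOT u OR NOT x) AND (x AND NOT NOT NOT x OR NOT u) AND NOT x   — absorption
= (NOT u OR NOT x) AND (x AND NOT x OR NOT u) AND NOT x   — double negation
= (NOT u OR NOT x) AND NOT u AND NOT x   — complement / identity
= NOT u AND NOT x   — absorption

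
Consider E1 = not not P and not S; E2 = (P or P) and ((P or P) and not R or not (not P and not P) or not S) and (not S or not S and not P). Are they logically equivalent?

Yes

E1: not not P and not S
    = P and not S   (double negation)
E2: (P or P) and ((P or P) and not R or not (not P and not P) or not S) and (not S or not S and not P)
    = (P or P) and ((P or P) and not R or P or P or not S) and (not S or not S and not P)   (De Morgan)
    = (P or P) and ((P or P) and not R or P or P or not S) and not S   (absorption)
    = (P or P) and (P or P or not S) and not S   (absorption)
    = (P or P) and not S   (absorption)
    = P and not S   (idempotence)
Both reduce to P and not S, so they are equivalent.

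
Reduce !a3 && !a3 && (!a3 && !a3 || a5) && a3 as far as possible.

!a3 && !a3 && (!a3 && !a3 || a5) && a3
= !a3 && !a3 && a3
= !a3 && a3
= false

false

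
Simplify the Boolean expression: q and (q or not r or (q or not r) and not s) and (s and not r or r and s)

q and s

q and (q or not r or (q or not r) and not s) and (s and not r or r and s)
= q and (q or not r or (q or not r) and not s) and s   — distribution
= q and (q or not r) and s   — absorption
= q and s   — absorption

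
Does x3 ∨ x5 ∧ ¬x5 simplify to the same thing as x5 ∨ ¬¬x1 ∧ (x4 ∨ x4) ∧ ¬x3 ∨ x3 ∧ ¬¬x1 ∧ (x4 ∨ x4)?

E1: x3 ∨ x5 ∧ ¬x5
    = x3   [complement / identity]
E2: x5 ∨ ¬¬x1 ∧ (x4 ∨ x4) ∧ ¬x3 ∨ x3 ∧ ¬¬x1 ∧ (x4 ∨ x4)
    = x5 ∨ ¬¬x1 ∧ (x4 ∨ x4)   [distribution]
    = x5 ∨ ¬¬x1 ∧ x4   [idempotence]
    = x5 ∨ x1 ∧ x4   [double negation]
These differ: at x1=1, x3=0, x4=1, x5=1, E1 = 0 but E2 = 1.

No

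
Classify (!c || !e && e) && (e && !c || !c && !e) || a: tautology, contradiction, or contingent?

contingent

(!c || !e && e) && (e && !c || !c && !e) || a
= !c && (e && !c || !c && !e) || a   (complement / identity)
= !c && !c || a   (distribution)
= !c || a   (idempotence)
This depends on a, c, so it is not a constant.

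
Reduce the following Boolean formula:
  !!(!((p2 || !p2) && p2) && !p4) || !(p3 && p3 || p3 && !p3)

!p2 && !p4 || !p3

!!(!((p2 || !p2) && p2) && !p4) || !(p3 && p3 || p3 && !p3)
= !!(!p2 && !p4) || !(p3 && p3 || p3 && !p3)   [complement / identity]
= !!(!p2 && !p4) || !p3   [distribution]
= !p2 && !p4 || !p3   [double negation]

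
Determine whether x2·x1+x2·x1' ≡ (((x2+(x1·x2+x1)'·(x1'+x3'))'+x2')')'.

No

E1: x2·x1+x2·x1'
    = x2   [distribution]
E2: (((x2+(x1·x2+x1)'·(x1'+x3'))'+x2')')'
    = ((x2+(x1·x2+x1)'·(x1'+x3'))·x2)'   [De Morgan]
    = ((x2+x1'·(x1'+x3'))·x2)'   [absorption]
    = ((x2+x1')·x2)'   [absorption]
    = x2'   [absorption]
These differ: at x1=0, x2=0, x3=1, E1 = 0 but E2 = 1.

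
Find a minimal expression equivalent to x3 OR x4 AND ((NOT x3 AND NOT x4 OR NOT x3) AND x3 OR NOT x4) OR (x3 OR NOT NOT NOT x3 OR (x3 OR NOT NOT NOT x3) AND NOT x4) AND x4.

x3 OR x4 AND ((NOT x3 AND NOT x4 OR NOT x3) AND x3 OR NOT x4) OR (x3 OR NOT NOT NOT x3 OR (x3 OR NOT NOT NOT x3) AND NOT x4) AND x4
= x3 OR x4 AND (NOT x3 AND x3 OR NOT x4) OR (x3 OR NOT NOT NOT x3 OR (x3 OR NOT NOT NOT x3) AND NOT x4) AND x4   [absorption]
= x3 OR x4 AND (NOT x3 AND x3 OR NOT x4) OR (x3 OR NOT NOT NOT x3) AND x4   [absorption]
= x3 OR x4 AND NOT x4 OR (x3 OR NOT NOT NOT x3) AND x4   [complement / identity]
= x3 OR x4 AND NOT x4 OR (x3 OR NOT x3) AND x4   [double negation]
= x3 OR x4 AND NOT x4 OR x4   [complement / identity]
= x3 OR x4   [complement / identity]

x3 OR x4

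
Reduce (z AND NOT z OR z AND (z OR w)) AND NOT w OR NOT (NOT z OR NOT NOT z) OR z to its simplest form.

z

(z AND NOT z OR z AND (z OR w)) AND NOT w OR NOT (NOT z OR NOT NOT z) OR z
= (z AND NOT z OR z AND (z OR w)) AND NOT w OR z AND NOT z OR z   — De Morgan
= (z AND NOT z OR z) AND NOT w OR z AND NOT z OR z   — absorption
= z AND NOT z OR z   — absorption
= z   — complement / identity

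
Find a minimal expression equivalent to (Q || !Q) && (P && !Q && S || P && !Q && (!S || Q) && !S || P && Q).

(Q || !Q) && (P && !Q && S || P && !Q && (!S || Q) && !S || P && Q)
= P && !Q && S || P && !Q && (!S || Q) && !S || P && Q
= P && !Q && S || P && !Q && !S || P && Q
= P && !Q || P && Q
= P

P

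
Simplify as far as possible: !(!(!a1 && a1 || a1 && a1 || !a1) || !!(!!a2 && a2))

!(!(!a1 && a1 || a1 && a1 || !a1) || !!(!!a2 && a2))
= !(!(a1 || !a1) || !!(!!a2 && a2))   [distribution]
= (a1 || !a1) && !(!!a2 && a2)   [De Morgan]
= (a1 || !a1) && !(a2 && a2)   [double negation]
= (a1 || !a1) && !a2   [idempotence]
= !a2   [complement / identity]

!a2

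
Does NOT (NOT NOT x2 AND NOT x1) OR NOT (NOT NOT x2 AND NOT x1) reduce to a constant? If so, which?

NOT (NOT NOT x2 AND NOT x1) OR NOT (NOT NOT x2 AND NOT x1)
= NOT (NOT NOT x2 AND NOT x1)   (idempotence)
= NOT x2 OR x1   (De Morgan)
This depends on x1, x2, so it is not a constant.

no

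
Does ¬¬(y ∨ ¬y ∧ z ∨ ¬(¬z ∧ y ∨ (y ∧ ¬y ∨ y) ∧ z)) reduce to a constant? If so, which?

yes, True

¬¬(y ∨ ¬y ∧ z ∨ ¬(¬z ∧ y ∨ (y ∧ ¬y ∨ y) ∧ z))
= ¬¬(y ∨ ¬y ∧ z ∨ ¬(¬z ∧ y ∨ y ∧ z))   — complement / identity
= ¬¬(y ∨ ¬y ∧ z ∨ ¬y)   — distribution
= y ∨ ¬y ∧ z ∨ ¬y   — double negation
= y ∨ ¬y   — absorption
= True   — complement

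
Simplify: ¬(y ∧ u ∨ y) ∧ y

¬(y ∧ u ∨ y) ∧ y
= ¬y ∧ y
= False

False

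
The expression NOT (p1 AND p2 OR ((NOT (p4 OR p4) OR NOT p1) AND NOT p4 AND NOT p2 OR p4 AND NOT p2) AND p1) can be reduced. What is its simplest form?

NOT (p1 AND p2 OR ((NOT (p4 OR p4) OR NOT p1) AND NOT p4 AND NOT p2 OR p4 AND NOT p2) AND p1)
= NOT (p1 AND p2 OR ((NOT p4 OR NOT p1) AND NOT p4 AND NOT p2 OR p4 AND NOT p2) AND p1)   [idempotence]
= NOT (p1 AND p2 OR (NOT p4 AND NOT p2 OR p4 AND NOT p2) AND p1)   [absorption]
= NOT (p1 AND p2 OR NOT p2 AND p1)   [distribution]
= NOT p1   [distribution]

NOT p1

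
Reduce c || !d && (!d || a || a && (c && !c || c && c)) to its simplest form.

c || !d && (!d || a || a && (c && !c || c && c))
= c || !d && (!d || a || a && c)   — distribution
= c || !d && (!d || a)   — absorption
= c || !d   — absorption

c || !d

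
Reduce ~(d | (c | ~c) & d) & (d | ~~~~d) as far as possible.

~(d | (c | ~c) & d) & (d | ~~~~d)
= ~(d | (c | ~c) & d) & (d | ~~d)   (double negation)
= ~(d | (c | ~c) & d) & (d | d)   (double negation)
= ~(d | (c | ~c) & d) & d   (idempotence)
= ~(d | d) & d   (complement / identity)
= ~d & d   (idempotence)
= 0   (complement)

0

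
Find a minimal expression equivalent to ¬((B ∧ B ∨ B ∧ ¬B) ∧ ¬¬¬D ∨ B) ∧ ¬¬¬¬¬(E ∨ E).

¬B ∧ ¬E

¬((B ∧ B ∨ B ∧ ¬B) ∧ ¬¬¬D ∨ B) ∧ ¬¬¬¬¬(E ∨ E)
= ¬(B ∧ ¬¬¬D ∨ B) ∧ ¬¬¬¬¬(E ∨ E)   — distribution
= ¬(B ∧ ¬¬¬D ∨ B) ∧ ¬¬¬(E ∨ E)   — double negation
= ¬(B ∧ ¬¬¬D ∨ B) ∧ ¬(E ∨ E)   — double negation
= ¬(B ∧ ¬D ∨ B) ∧ ¬(E ∨ E)   — double negation
= ¬(B ∧ ¬D ∨ B) ∧ ¬E   — idempotence
= ¬B ∧ ¬E   — absorption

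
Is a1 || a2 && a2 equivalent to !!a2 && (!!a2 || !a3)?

E1: a1 || a2 && a2
    = a1 || a2   (idempotence)
E2: !!a2 && (!!a2 || !a3)
    = !!a2   (absorption)
    = a2   (double negation)
These differ: at a1=1, a2=0, a3=1, E1 = 1 but E2 = 0.

No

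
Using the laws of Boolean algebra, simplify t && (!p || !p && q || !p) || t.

t

t && (!p || !p && q || !p) || t
= t && (!p || !p) || t   [absorption]
= t && !p || t   [idempotence]
= t   [absorption]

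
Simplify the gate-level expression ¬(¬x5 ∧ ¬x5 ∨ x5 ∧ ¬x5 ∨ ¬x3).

x5 ∧ x3

¬(¬x5 ∧ ¬x5 ∨ x5 ∧ ¬x5 ∨ ¬x3)
= ¬(¬x5 ∨ ¬x3)   — distribution
= x5 ∧ x3   — De Morgan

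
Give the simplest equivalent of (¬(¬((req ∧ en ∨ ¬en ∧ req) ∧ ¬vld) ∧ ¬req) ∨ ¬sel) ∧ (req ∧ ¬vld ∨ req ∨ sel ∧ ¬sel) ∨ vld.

(¬(¬((req ∧ en ∨ ¬en ∧ req) ∧ ¬vld) ∧ ¬req) ∨ ¬sel) ∧ (req ∧ ¬vld ∨ req ∨ sel ∧ ¬sel) ∨ vld
= (¬(¬(req ∧ ¬vld) ∧ ¬req) ∨ ¬sel) ∧ (req ∧ ¬vld ∨ req ∨ sel ∧ ¬sel) ∨ vld
= (req ∧ ¬vld ∨ req ∨ ¬sel) ∧ (req ∧ ¬vld ∨ req ∨ sel ∧ ¬sel) ∨ vld
= (req ∧ ¬vld ∨ req ∨ ¬sel) ∧ (req ∧ ¬vld ∨ req) ∨ vld
= req ∧ ¬vld ∨ req ∨ vld
= req ∨ vld

req ∨ vld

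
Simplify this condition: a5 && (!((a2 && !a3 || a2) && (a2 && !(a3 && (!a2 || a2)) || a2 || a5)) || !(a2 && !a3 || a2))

a5 && !a2

a5 && (!((a2 && !a3 || a2) && (a2 && !(a3 && (!a2 || a2)) || a2 || a5)) || !(a2 && !a3 || a2))
= a5 && (!((a2 && !a3 || a2) && (a2 && !a3 || a2 || a5)) || !(a2 && !a3 || a2))   (complement / identity)
= a5 && (!(a2 && !a3 || a2) || !(a2 && !a3 || a2))   (absorption)
= a5 && !(a2 && !a3 || a2)   (idempotence)
= a5 && !a2   (absorption)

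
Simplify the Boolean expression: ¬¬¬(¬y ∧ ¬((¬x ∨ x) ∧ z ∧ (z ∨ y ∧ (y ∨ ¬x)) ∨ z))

¬¬¬(¬y ∧ ¬((¬x ∨ x) ∧ z ∧ (z ∨ y ∧ (y ∨ ¬x)) ∨ z))
= ¬(¬y ∧ ¬((¬x ∨ x) ∧ z ∧ (z ∨ y ∧ (y ∨ ¬x)) ∨ z))
= y ∨ (¬x ∨ x) ∧ z ∧ (z ∨ y ∧ (y ∨ ¬x)) ∨ z
= y ∨ z ∧ (z ∨ y ∧ (y ∨ ¬x)) ∨ z
= y ∨ z ∧ (z ∨ y) ∨ z
= y ∨ z ∨ z
= y ∨ z

y ∨ z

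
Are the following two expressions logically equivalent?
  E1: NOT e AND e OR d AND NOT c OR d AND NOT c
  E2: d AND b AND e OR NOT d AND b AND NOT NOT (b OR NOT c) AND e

No

E1: NOT e AND e OR d AND NOT c OR d AND NOT c
    = d AND NOT c OR d AND NOT c   (complement / identity)
    = d AND NOT c   (idempotence)
E2: d AND b AND e OR NOT d AND b AND NOT NOT (b OR NOT c) AND e
    = d AND b AND e OR NOT d AND b AND (b OR NOT c) AND e   (double negation)
    = d AND b AND e OR NOT d AND b AND e   (absorption)
    = b AND e   (distribution)
These differ: at b=0, c=0, d=1, e=1, E1 = 1 but E2 = 0.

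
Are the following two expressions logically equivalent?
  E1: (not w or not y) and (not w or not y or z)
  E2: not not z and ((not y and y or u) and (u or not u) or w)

No

E1: (not w or not y) and (not w or not y or z)
    = not w or not y
E2: not not z and ((not y and y or u) and (u or not u) or w)
    = not not z and (u and (u or not u) or w)
    = z and (u and (u or not u) or w)
    = z and (u or w)
These differ: at u=1, w=1, y=0, z=0, E1 = 1 but E2 = 0.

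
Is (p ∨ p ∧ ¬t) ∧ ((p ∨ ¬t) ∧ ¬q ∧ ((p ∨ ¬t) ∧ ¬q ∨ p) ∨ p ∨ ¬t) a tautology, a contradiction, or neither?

(p ∨ p ∧ ¬t) ∧ ((p ∨ ¬t) ∧ ¬q ∧ ((p ∨ ¬t) ∧ ¬q ∨ p) ∨ p ∨ ¬t)
= (p ∨ p ∧ ¬t) ∧ ((p ∨ ¬t) ∧ ¬q ∨ p ∨ ¬t)
= p ∧ ((p ∨ ¬t) ∧ ¬q ∨ p ∨ ¬t)
= p ∧ (p ∨ ¬t)
= p
This depends on p, so it is not a constant.

neither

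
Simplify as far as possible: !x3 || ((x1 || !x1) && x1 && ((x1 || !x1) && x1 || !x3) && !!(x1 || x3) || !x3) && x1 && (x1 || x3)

!x3 || x1

!x3 || ((x1 || !x1) && x1 && ((x1 || !x1) && x1 || !x3) && !!(x1 || x3) || !x3) && x1 && (x1 || x3)
= !x3 || ((x1 || !x1) && x1 && !!(x1 || x3) || !x3) && x1 && (x1 || x3)   (absorption)
= !x3 || ((x1 || !x1) && x1 && (x1 || x3) || !x3) && x1 && (x1 || x3)   (double negation)
= !x3 || (x1 && (x1 || x3) || !x3) && x1 && (x1 || x3)   (complement / identity)
= !x3 || x1 && (x1 || x3)   (absorption)
= !x3 || x1   (absorption)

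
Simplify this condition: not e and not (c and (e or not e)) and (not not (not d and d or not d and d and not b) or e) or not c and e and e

not e and not (c and (e or not e)) and (not not (not d and d or not d and d and not b) or e) or not c and e and e
= not e and not (c and (e or not e)) and (not not (not d and d) or e) or not c and e and e   — absorption
= not e and not c and (not not (not d and d) or e) or not c and e and e   — complement / identity
= not e and not c and (not d and d or e) or not c and e and e   — double negation
= not e and not c and e or not c and e and e   — complement / identity
= not c and e   — distribution

not c and e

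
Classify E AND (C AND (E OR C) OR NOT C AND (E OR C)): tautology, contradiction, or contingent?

E AND (C AND (E OR C) OR NOT C AND (E OR C))
= E AND (E OR C)
= E
This depends on E, so it is not a constant.

contingent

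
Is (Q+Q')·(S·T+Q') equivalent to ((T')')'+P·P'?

E1: (Q+Q')·(S·T+Q')
    = S·T+Q'   — complement / identity
E2: ((T')')'+P·P'
    = T'+P·P'   — double negation
    = T'   — complement / identity
These differ: at P=0, Q=1, S=0, T=0, E1 = 0 but E2 = 1.

No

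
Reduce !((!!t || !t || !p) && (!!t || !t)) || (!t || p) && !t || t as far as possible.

!((!!t || !t || !p) && (!!t || !t)) || (!t || p) && !t || t
= !(!!t || !t) || (!t || p) && !t || t   — absorption
= !t && t || (!t || p) && !t || t   — De Morgan
= (!t || p) && !t || t   — complement / identity
= !t || t   — absorption
= true   — complement

true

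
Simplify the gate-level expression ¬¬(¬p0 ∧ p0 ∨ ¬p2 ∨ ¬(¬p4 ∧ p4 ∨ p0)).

¬¬(¬p0 ∧ p0 ∨ ¬p2 ∨ ¬(¬p4 ∧ p4 ∨ p0))
= ¬¬(¬p2 ∨ ¬(¬p4 ∧ p4 ∨ p0))
= ¬¬(¬p2 ∨ ¬p0)
= ¬p2 ∨ ¬p0

¬p2 ∨ ¬p0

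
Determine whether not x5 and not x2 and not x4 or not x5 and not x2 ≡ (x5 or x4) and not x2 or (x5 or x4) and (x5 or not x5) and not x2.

No

E1: not x5 and not x2 and not x4 or not x5 and not x2
    = not x5 and not x2   (absorption)
E2: (x5 or x4) and not x2 or (x5 or x4) and (x5 or not x5) and not x2
    = (x5 or x4) and not x2 or (x5 or x4) and not x2   (complement / identity)
    = (x5 or x4) and not x2   (idempotence)
These differ: at x2=0, x4=0, x5=1, E1 = 0 but E2 = 1.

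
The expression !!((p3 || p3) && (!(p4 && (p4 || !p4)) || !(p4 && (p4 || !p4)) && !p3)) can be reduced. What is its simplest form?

p3 && !p4

!!((p3 || p3) && (!(p4 && (p4 || !p4)) || !(p4 && (p4 || !p4)) && !p3))
= !!((p3 || p3) && !(p4 && (p4 || !p4)))   (absorption)
= !!((p3 || p3) && !p4)   (complement / identity)
= (p3 || p3) && !p4   (double negation)
= p3 && !p4   (idempotence)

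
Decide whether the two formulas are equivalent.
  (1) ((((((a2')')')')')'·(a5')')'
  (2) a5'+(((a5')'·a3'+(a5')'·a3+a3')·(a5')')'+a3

E1: ((((((a2')')')')')'·(a5')')'
    = ((((a2')')')'·(a5')')'   [double negation]
    = ((a2')'·(a5')')'   [double negation]
    = a2'+a5'   [De Morgan]
E2: a5'+(((a5')'·a3'+(a5')'·a3+a3')·(a5')')'+a3
    = a5'+(((a5')'+a3')·(a5')')'+a3   [distribution]
    = a5'+((a5')')'+a3   [absorption]
    = a5'+a5'+a3   [double negation]
    = a5'+a3   [idempotence]
These differ: at a2=0, a3=0, a5=1, E1 = 1 but E2 = 0.

No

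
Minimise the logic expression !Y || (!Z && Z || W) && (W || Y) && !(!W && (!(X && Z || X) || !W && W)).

!Y || (!Z && Z || W) && (W || Y) && !(!W && (!(X && Z || X) || !W && W))
= !Y || (!Z && Z || W) && (W || Y) && !(!W && !(X && Z || X))   — complement / identity
= !Y || W && (W || Y) && !(!W && !(X && Z || X))   — complement / identity
= !Y || W && (W || Y) && (W || X && Z || X)   — De Morgan
= !Y || W && (W || Y) && (W || X)   — absorption
= !Y || W && (W || X)   — absorption
= !Y || W   — absorption

!Y || W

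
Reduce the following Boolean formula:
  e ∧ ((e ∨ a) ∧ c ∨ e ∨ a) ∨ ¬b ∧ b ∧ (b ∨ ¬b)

e

e ∧ ((e ∨ a) ∧ c ∨ e ∨ a) ∨ ¬b ∧ b ∧ (b ∨ ¬b)
= e ∧ (e ∨ a) ∨ ¬b ∧ b ∧ (b ∨ ¬b)
= e ∧ (e ∨ a) ∨ ¬b ∧ b
= e ∨ ¬b ∧ b
= e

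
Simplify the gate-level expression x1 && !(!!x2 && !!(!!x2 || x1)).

x1 && !(!!x2 && !!(!!x2 || x1))
= x1 && !(!!x2 && (!!x2 || x1))   (double negation)
= x1 && !!!x2   (absorption)
= x1 && !x2   (double negation)

x1 && !x2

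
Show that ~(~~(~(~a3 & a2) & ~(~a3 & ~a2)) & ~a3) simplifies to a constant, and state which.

~(~~(~(~a3 & a2) & ~(~a3 & ~a2)) & ~a3)
= ~(~(~a3 & a2 | ~a3 & ~a2) & ~a3)   (De Morgan)
= ~a3 & a2 | ~a3 & ~a2 | a3   (De Morgan)
= ~a3 | a3   (distribution)
= 1   (complement)

1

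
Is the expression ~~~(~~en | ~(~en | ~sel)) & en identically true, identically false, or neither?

~~~(~~en | ~(~en | ~sel)) & en
= ~~(~en & (~en | ~sel)) & en   (De Morgan)
= ~~~en & en   (absorption)
= ~en & en   (double negation)
= 0   (complement)

identically false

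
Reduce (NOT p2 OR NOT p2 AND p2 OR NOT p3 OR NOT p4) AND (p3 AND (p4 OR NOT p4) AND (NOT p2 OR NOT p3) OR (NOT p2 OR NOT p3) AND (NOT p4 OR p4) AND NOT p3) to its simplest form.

(NOT p2 OR NOT p2 AND p2 OR NOT p3 OR NOT p4) AND (p3 AND (p4 OR NOT p4) AND (NOT p2 OR NOT p3) OR (NOT p2 OR NOT p3) AND (NOT p4 OR p4) AND NOT p3)
= (NOT p2 OR NOT p2 AND p2 OR NOT p3 OR NOT p4) AND (p3 AND (NOT p2 OR NOT p3) OR (NOT p2 OR NOT p3) AND (NOT p4 OR p4) AND NOT p3)   (complement / identity)
= (NOT p2 OR NOT p3 OR NOT p4) AND (p3 AND (NOT p2 OR NOT p3) OR (NOT p2 OR NOT p3) AND (NOT p4 OR p4) AND NOT p3)   (complement / identity)
= (NOT p2 OR NOT p3 OR NOT p4) AND (p3 AND (NOT p2 OR NOT p3) OR (NOT p2 OR NOT p3) AND NOT p3)   (complement / identity)
= (NOT p2 OR NOT p3 OR NOT p4) AND (NOT p2 OR NOT p3)   (distribution)
= NOT p2 OR NOT p3   (absorption)

NOT p2 OR NOT p3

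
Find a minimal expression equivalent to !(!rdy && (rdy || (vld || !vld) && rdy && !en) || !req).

!(!rdy && (rdy || (vld || !vld) && rdy && !en) || !req)
= !(!rdy && (rdy || rdy && !en) || !req)
= !(!rdy && rdy || !req)
= !!req
= req

req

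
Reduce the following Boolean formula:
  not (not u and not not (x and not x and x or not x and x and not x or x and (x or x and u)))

not (not u and not not (x and not x and x or not x and x and not x or x and (x or x and u)))
= not (not u and not not (x and not x and x or not x and x and not x or x and x))   — absorption
= not (not u and not not (not x and x or x and x))   — distribution
= u or not (not x and x or x and x)   — De Morgan
= u or not x   — distribution

u or not x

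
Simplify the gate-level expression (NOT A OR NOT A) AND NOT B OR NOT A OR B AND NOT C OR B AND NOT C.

NOT A OR B AND NOT C

(NOT A OR NOT A) AND NOT B OR NOT A OR B AND NOT C OR B AND NOT C
= NOT A AND NOT B OR NOT A OR B AND NOT C OR B AND NOT C   (idempotence)
= NOT A OR B AND NOT C OR B AND NOT C   (absorption)
= NOT A OR B AND NOT C   (idempotence)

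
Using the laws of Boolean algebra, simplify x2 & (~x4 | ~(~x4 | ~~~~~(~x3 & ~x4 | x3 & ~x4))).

x2 & ~x4

x2 & (~x4 | ~(~x4 | ~~~~~(~x3 & ~x4 | x3 & ~x4)))
= x2 & (~x4 | x4 & ~~~~(~x3 & ~x4 | x3 & ~x4))   [De Morgan]
= x2 & (~x4 | x4 & ~~(~x3 & ~x4 | x3 & ~x4))   [double negation]
= x2 & (~x4 | x4 & ~~~x4)   [distribution]
= x2 & (~x4 | x4 & ~x4)   [double negation]
= x2 & ~x4   [complement / identity]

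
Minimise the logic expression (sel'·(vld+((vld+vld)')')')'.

(sel'·(vld+((vld+vld)')')')'
= (sel'·(vld+(vld')')')'
= (sel'·(vld+vld)')'
= (sel'·vld')'
= sel+vld

sel+vld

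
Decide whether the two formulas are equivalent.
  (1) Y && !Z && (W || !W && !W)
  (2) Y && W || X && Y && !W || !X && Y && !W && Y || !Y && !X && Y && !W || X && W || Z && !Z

E1: Y && !Z && (W || !W && !W)
    = Y && !Z && (W || !W)   — idempotence
    = Y && !Z   — complement / identity
E2: Y && W || X && Y && !W || !X && Y && !W && Y || !Y && !X && Y && !W || X && W || Z && !Z
    = Y && W || X && Y && !W || !X && Y && !W || X && W || Z && !Z   — distribution
    = Y && W || Y && !W || X && W || Z && !Z   — distribution
    = Y && W || Y && !W || X && W   — complement / identity
    = Y || X && W   — distribution
These differ: at W=1, X=1, Y=1, Z=1, E1 = 0 but E2 = 1.

No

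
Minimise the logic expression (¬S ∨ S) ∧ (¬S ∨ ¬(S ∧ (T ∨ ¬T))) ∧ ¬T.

¬S ∧ ¬T

(¬S ∨ S) ∧ (¬S ∨ ¬(S ∧ (T ∨ ¬T))) ∧ ¬T
= (¬S ∨ S) ∧ (¬S ∨ ¬S) ∧ ¬T   (complement / identity)
= (¬S ∨ S ∧ ¬S) ∧ ¬T   (distribution)
= ¬S ∧ ¬T   (complement / identity)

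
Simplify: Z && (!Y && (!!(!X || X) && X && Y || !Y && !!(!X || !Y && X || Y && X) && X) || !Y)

Z && (!Y && (!!(!X || X) && X && Y || !Y && !!(!X || !Y && X || Y && X) && X) || !Y)
= Z && (!Y && (!!(!X || X) && X && Y || !Y && !!(!X || X) && X) || !Y)
= Z && (!Y && !!(!X || X) && X || !Y)
= Z && (!Y && (!X || X) && X || !Y)
= Z && (!Y && X || !Y)
= Z && !Y

Z && !Y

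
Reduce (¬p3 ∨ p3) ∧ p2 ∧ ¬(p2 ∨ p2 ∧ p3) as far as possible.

False

(¬p3 ∨ p3) ∧ p2 ∧ ¬(p2 ∨ p2 ∧ p3)
= p2 ∧ ¬(p2 ∨ p2 ∧ p3)   (complement / identity)
= p2 ∧ ¬p2   (absorption)
= False   (complement)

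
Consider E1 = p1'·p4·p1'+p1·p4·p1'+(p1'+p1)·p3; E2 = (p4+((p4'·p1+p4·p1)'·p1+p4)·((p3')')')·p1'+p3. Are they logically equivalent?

E1: p1'·p4·p1'+p1·p4·p1'+(p1'+p1)·p3
    = p4·p1'+(p1'+p1)·p3   — distribution
    = p4·p1'+p3   — complement / identity
E2: (p4+((p4'·p1+p4·p1)'·p1+p4)·((p3')')')·p1'+p3
    = (p4+((p4'·p1+p4·p1)'·p1+p4)·p3')·p1'+p3   — double negation
    = (p4+(p1'·p1+p4)·p3')·p1'+p3   — distribution
    = (p4+p4·p3')·p1'+p3   — complement / identity
    = p4·p1'+p3   — absorption
Both reduce to p4·p1'+p3, so they are equivalent.

Yes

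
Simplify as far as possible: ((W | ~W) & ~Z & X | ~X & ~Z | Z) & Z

((W | ~W) & ~Z & X | ~X & ~Z | Z) & Z
= (~Z & X | ~X & ~Z | Z) & Z   [complement / identity]
= (~Z | Z) & Z   [distribution]
= Z   [complement / identity]

Z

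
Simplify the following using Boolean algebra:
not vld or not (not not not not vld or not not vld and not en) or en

not vld or en

not vld or not (not not not not vld or not not vld and not en) or en
= not vld or not (not not vld or not not vld and not en) or en   — double negation
= not vld or not not not vld or en   — absorption
= not vld or not vld or en   — double negation
= not vld or en   — idempotence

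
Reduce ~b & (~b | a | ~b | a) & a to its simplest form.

~b & (~b | a | ~b | a) & a
= ~b & (~b | a) & a   [idempotence]
= ~b & a   [absorption]

~b & a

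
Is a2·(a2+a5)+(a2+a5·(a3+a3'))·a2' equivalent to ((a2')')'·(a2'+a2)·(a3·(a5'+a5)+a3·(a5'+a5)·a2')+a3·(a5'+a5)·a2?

E1: a2·(a2+a5)+(a2+a5·(a3+a3'))·a2'
    = a2·(a2+a5)+(a2+a5)·a2'
    = a2+a5
E2: ((a2')')'·(a2'+a2)·(a3·(a5'+a5)+a3·(a5'+a5)·a2')+a3·(a5'+a5)·a2
    = ((a2')')'·(a3·(a5'+a5)+a3·(a5'+a5)·a2')+a3·(a5'+a5)·a2
    = ((a2')')'·a3·(a5'+a5)+a3·(a5'+a5)·a2
    = a2'·a3·(a5'+a5)+a3·(a5'+a5)·a2
    = a3·(a5'+a5)
    = a3
These differ: at a2=1, a3=0, a5=1, E1 = 1 but E2 = 0.

No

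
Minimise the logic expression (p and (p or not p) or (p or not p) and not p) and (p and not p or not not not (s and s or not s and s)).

not s

(p and (p or not p) or (p or not p) and not p) and (p and not p or not not not (s and s or not s and s))
= (p and (p or not p) or (p or not p) and not p) and (p and not p or not not not s)
= (p or not p) and (p and not p or not not not s)
= p and not p or not not not s
= not not not s
= not s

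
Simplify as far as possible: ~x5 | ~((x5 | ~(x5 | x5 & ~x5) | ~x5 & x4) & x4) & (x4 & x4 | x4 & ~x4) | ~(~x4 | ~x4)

~x5 | x4

~x5 | ~((x5 | ~(x5 | x5 & ~x5) | ~x5 & x4) & x4) & (x4 & x4 | x4 & ~x4) | ~(~x4 | ~x4)
= ~x5 | ~((x5 | ~x5 | ~x5 & x4) & x4) & (x4 & x4 | x4 & ~x4) | ~(~x4 | ~x4)   — complement / identity
= ~x5 | ~((x5 | ~x5) & x4) & (x4 & x4 | x4 & ~x4) | ~(~x4 | ~x4)   — absorption
= ~x5 | ~((x5 | ~x5) & x4) & x4 | ~(~x4 | ~x4)   — distribution
= ~x5 | ~x4 & x4 | ~(~x4 | ~x4)   — complement / identity
= ~x5 | ~x4 & x4 | x4 & x4   — De Morgan
= ~x5 | x4   — distribution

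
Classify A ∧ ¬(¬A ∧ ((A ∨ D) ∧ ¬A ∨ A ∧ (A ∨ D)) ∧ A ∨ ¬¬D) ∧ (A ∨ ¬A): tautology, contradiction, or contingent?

contingent

A ∧ ¬(¬A ∧ ((A ∨ D) ∧ ¬A ∨ A ∧ (A ∨ D)) ∧ A ∨ ¬¬D) ∧ (A ∨ ¬A)
= A ∧ ¬(¬A ∧ (A ∨ D) ∧ A ∨ ¬¬D) ∧ (A ∨ ¬A)   [distribution]
= A ∧ ¬(¬A ∧ (A ∨ D) ∧ A ∨ ¬¬D)   [complement / identity]
= A ∧ ¬(¬A ∧ A ∨ ¬¬D)   [absorption]
= A ∧ ¬¬¬D   [complement / identity]
= A ∧ ¬D   [double negation]
This depends on A, D, so it is not a constant.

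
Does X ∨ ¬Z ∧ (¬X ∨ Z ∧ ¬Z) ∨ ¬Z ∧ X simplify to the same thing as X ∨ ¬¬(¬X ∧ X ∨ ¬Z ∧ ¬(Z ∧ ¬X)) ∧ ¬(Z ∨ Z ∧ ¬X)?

Yes

E1: X ∨ ¬Z ∧ (¬X ∨ Z ∧ ¬Z) ∨ ¬Z ∧ X
    = X ∨ ¬Z ∧ ¬X ∨ ¬Z ∧ X   — complement / identity
    = X ∨ ¬Z   — distribution
E2: X ∨ ¬¬(¬X ∧ X ∨ ¬Z ∧ ¬(Z ∧ ¬X)) ∧ ¬(Z ∨ Z ∧ ¬X)
    = X ∨ ¬¬(¬Z ∧ ¬(Z ∧ ¬X)) ∧ ¬(Z ∨ Z ∧ ¬X)   — complement / identity
    = X ∨ ¬(Z ∨ Z ∧ ¬X) ∧ ¬(Z ∨ Z ∧ ¬X)   — De Morgan
    = X ∨ ¬(Z ∨ Z ∧ ¬X)   — idempotence
    = X ∨ ¬Z   — absorption
Both reduce to X ∨ ¬Z, so they are equivalent.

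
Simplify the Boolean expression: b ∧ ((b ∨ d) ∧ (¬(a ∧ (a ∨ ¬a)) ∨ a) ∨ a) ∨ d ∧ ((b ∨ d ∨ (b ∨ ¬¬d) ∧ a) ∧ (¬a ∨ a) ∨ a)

b ∨ d

b ∧ ((b ∨ d) ∧ (¬(a ∧ (a ∨ ¬a)) ∨ a) ∨ a) ∨ d ∧ ((b ∨ d ∨ (b ∨ ¬¬d) ∧ a) ∧ (¬a ∨ a) ∨ a)
= b ∧ ((b ∨ d) ∧ (¬a ∨ a) ∨ a) ∨ d ∧ ((b ∨ d ∨ (b ∨ ¬¬d) ∧ a) ∧ (¬a ∨ a) ∨ a)   (complement / identity)
= b ∧ ((b ∨ d) ∧ (¬a ∨ a) ∨ a) ∨ d ∧ ((b ∨ d ∨ (b ∨ d) ∧ a) ∧ (¬a ∨ a) ∨ a)   (double negation)
= b ∧ ((b ∨ d) ∧ (¬a ∨ a) ∨ a) ∨ d ∧ ((b ∨ d) ∧ (¬a ∨ a) ∨ a)   (absorption)
= (b ∨ d) ∧ ((b ∨ d) ∧ (¬a ∨ a) ∨ a)   (distribution)
= (b ∨ d) ∧ (b ∨ d ∨ a)   (complement / identity)
= b ∨ d   (absorption)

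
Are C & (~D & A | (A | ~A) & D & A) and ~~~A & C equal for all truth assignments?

E1: C & (~D & A | (A | ~A) & D & A)
    = C & (~D & A | D & A)
    = C & A & (~D | D)
    = C & A
E2: ~~~A & C
    = ~A & C
These differ: at A=1, C=1, D=0, E1 = 1 but E2 = 0.

No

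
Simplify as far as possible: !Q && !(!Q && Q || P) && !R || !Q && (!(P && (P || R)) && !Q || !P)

!Q && !P

!Q && !(!Q && Q || P) && !R || !Q && (!(P && (P || R)) && !Q || !P)
= !Q && !(!Q && Q || P) && !R || !Q && (!P && !Q || !P)
= !Q && !P && !R || !Q && (!P && !Q || !P)
= !Q && !P && !R || !Q && !P
= !Q && !P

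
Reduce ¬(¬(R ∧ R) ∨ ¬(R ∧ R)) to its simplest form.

¬(¬(R ∧ R) ∨ ¬(R ∧ R))
= ¬¬(R ∧ R)   — idempotence
= ¬¬R   — idempotence
= R   — double negation

R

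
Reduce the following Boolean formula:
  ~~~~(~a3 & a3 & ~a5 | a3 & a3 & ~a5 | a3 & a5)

~~~~(~a3 & a3 & ~a5 | a3 & a3 & ~a5 | a3 & a5)
= ~~~~(a3 & ~a5 | a3 & a5)   (distribution)
= ~~~~a3   (distribution)
= ~~a3   (double negation)
= a3   (double negation)

a3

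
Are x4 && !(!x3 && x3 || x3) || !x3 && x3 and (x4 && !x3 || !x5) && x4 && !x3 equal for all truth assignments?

Yes

E1: x4 && !(!x3 && x3 || x3) || !x3 && x3
    = x4 && !(!x3 && x3 || x3)   [complement / identity]
    = x4 && !x3   [complement / identity]
E2: (x4 && !x3 || !x5) && x4 && !x3
    = x4 && !x3   [absorption]
Both reduce to x4 && !x3, so they are equivalent.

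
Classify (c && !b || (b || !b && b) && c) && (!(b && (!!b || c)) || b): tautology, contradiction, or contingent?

contingent

(c && !b || (b || !b && b) && c) && (!(b && (!!b || c)) || b)
= (c && !b || (b || !b && b) && c) && (!(b && (b || c)) || b)
= (c && !b || b && c) && (!(b && (b || c)) || b)
= c && (!(b && (b || c)) || b)
= c && (!b || b)
= c
This depends on c, so it is not a constant.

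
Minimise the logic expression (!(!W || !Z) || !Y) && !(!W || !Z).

W && Z

(!(!W || !Z) || !Y) && !(!W || !Z)
= !(!W || !Z)
= W && Z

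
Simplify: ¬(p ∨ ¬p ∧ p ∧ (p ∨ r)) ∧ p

False

¬(p ∨ ¬p ∧ p ∧ (p ∨ r)) ∧ p
= ¬(p ∨ ¬p ∧ p) ∧ p   [absorption]
= ¬p ∧ p   [complement / identity]
= False   [complement]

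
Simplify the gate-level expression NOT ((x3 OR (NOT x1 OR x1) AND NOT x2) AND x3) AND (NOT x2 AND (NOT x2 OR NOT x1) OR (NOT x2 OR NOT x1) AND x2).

NOT x3 AND (NOT x2 OR NOT x1)

NOT ((x3 OR (NOT x1 OR x1) AND NOT x2) AND x3) AND (NOT x2 AND (NOT x2 OR NOT x1) OR (NOT x2 OR NOT x1) AND x2)
= NOT ((x3 OR NOT x2) AND x3) AND (NOT x2 AND (NOT x2 OR NOT x1) OR (NOT x2 OR NOT x1) AND x2)   [complement / identity]
= NOT ((x3 OR NOT x2) AND x3) AND (NOT x2 OR NOT x1)   [distribution]
= NOT x3 AND (NOT x2 OR NOT x1)   [absorption]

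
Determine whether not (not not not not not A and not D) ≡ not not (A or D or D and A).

E1: not (not not not not not A and not D)
    = not (not not not A and not D)
    = not (not A and not D)
    = A or D
E2: not not (A or D or D and A)
    = not not (A or D)
    = A or D
Both reduce to A or D, so they are equivalent.

Yes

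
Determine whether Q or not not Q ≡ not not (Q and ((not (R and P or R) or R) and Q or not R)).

E1: Q or not not Q
    = Q or Q
    = Q
E2: not not (Q and ((not (R and P or R) or R) and Q or not R))
    = not not (Q and ((not R or R) and Q or not R))
    = not not (Q and (Q or not R))
    = not not Q
    = Q
Both reduce to Q, so they are equivalent.

Yes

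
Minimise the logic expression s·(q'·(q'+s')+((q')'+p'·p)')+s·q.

s·(q'·(q'+s')+((q')'+p'·p)')+s·q
= s·(q'·(q'+s')+(q+p'·p)')+s·q   [double negation]
= s·(q'·(q'+s')+q')+s·q   [complement / identity]
= s·(q'+q')+s·q   [absorption]
= s·q'+s·q   [idempotence]
= s   [distribution]

s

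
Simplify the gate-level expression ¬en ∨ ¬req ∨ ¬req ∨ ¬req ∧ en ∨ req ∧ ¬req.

¬en ∨ ¬req

¬en ∨ ¬req ∨ ¬req ∨ ¬req ∧ en ∨ req ∧ ¬req
= ¬en ∨ ¬req ∨ ¬req ∧ en ∨ req ∧ ¬req   — idempotence
= ¬en ∨ ¬req ∨ ¬req ∧ en   — complement / identity
= ¬en ∨ ¬req   — absorption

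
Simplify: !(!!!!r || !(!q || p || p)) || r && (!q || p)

!(!!!!r || !(!q || p || p)) || r && (!q || p)
= !(!!!!r || !(!q || p)) || r && (!q || p)
= !!!r && (!q || p) || r && (!q || p)
= !r && (!q || p) || r && (!q || p)
= !q || p

!q || p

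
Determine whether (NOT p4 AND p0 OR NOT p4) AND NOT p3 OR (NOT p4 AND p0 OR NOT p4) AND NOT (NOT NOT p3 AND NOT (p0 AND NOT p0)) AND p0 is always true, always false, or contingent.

contingent

(NOT p4 AND p0 OR NOT p4) AND NOT p3 OR (NOT p4 AND p0 OR NOT p4) AND NOT (NOT NOT p3 AND NOT (p0 AND NOT p0)) AND p0
= (NOT p4 AND p0 OR NOT p4) AND NOT p3 OR (NOT p4 AND p0 OR NOT p4) AND (NOT p3 OR p0 AND NOT p0) AND p0
= (NOT p4 AND p0 OR NOT p4) AND NOT p3 OR (NOT p4 AND p0 OR NOT p4) AND NOT p3 AND p0
= (NOT p4 AND p0 OR NOT p4) AND NOT p3
= NOT p4 AND NOT p3
This depends on p3, p4, so it is not a constant.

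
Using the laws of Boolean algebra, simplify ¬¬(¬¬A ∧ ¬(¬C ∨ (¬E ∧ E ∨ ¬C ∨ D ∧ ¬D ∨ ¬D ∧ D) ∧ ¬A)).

¬¬(¬¬A ∧ ¬(¬C ∨ (¬E ∧ E ∨ ¬C ∨ D ∧ ¬D ∨ ¬D ∧ D) ∧ ¬A))
= ¬(¬A ∨ ¬C ∨ (¬E ∧ E ∨ ¬C ∨ D ∧ ¬D ∨ ¬D ∧ D) ∧ ¬A)
= ¬(¬A ∨ ¬C ∨ (¬E ∧ E ∨ ¬C ∨ D ∧ ¬D) ∧ ¬A)
= ¬(¬A ∨ ¬C ∨ (¬C ∨ D ∧ ¬D) ∧ ¬A)
= ¬(¬A ∨ ¬C ∨ ¬C ∧ ¬A)
= ¬(¬A ∨ ¬C)
= A ∧ C

A ∧ C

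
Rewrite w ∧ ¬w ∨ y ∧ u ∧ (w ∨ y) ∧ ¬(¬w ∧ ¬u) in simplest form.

w ∧ ¬w ∨ y ∧ u ∧ (w ∨ y) ∧ ¬(¬w ∧ ¬u)
= y ∧ u ∧ (w ∨ y) ∧ ¬(¬w ∧ ¬u)
= y ∧ u ∧ (w ∨ y) ∧ (w ∨ u)
= y ∧ u ∧ (y ∧ u ∨ w)
= y ∧ u

y ∧ u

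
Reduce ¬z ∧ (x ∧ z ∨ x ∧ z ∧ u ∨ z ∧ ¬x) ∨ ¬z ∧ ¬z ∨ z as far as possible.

True

¬z ∧ (x ∧ z ∨ x ∧ z ∧ u ∨ z ∧ ¬x) ∨ ¬z ∧ ¬z ∨ z
= ¬z ∧ (x ∧ z ∨ z ∧ ¬x) ∨ ¬z ∧ ¬z ∨ z   — absorption
= ¬z ∧ z ∨ ¬z ∧ ¬z ∨ z   — distribution
= ¬z ∨ z   — distribution
= True   — complement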